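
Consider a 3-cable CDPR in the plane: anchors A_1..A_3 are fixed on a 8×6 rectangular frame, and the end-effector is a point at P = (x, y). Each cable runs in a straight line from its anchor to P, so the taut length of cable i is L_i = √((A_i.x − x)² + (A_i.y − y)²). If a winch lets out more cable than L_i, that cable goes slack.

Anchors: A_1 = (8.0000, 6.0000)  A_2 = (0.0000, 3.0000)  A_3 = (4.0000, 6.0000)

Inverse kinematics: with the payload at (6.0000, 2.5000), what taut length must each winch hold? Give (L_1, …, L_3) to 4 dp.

(4.0311, 6.0208, 4.0311)

cable 1: Δx=2.0000, Δy=3.5000; L_1 = √(Δx²+Δy²) = 4.0311
cable 2: Δx=-6.0000, Δy=0.5000; L_2 = √(Δx²+Δy²) = 6.0208
cable 3: Δx=-2.0000, Δy=3.5000; L_3 = √(Δx²+Δy²) = 4.0311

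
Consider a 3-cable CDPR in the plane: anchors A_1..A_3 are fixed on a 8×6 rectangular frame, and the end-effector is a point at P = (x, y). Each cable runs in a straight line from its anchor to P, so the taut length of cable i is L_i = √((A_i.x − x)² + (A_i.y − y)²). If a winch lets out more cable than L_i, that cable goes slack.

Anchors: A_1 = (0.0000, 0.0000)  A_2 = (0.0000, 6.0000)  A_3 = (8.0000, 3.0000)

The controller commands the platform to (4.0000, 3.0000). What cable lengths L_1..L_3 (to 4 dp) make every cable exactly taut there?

L_1: Δ = A_1−P = (-4.0000, -3.0000) → ‖Δ‖ = √25.0000 = 5.0000
L_2: Δ = A_2−P = (-4.0000, 3.0000) → ‖Δ‖ = √25.0000 = 5.0000
L_3: Δ = A_3−P = (4.0000, 0.0000) → ‖Δ‖ = √16.0000 = 4.0000

(5.0000, 5.0000, 4.0000)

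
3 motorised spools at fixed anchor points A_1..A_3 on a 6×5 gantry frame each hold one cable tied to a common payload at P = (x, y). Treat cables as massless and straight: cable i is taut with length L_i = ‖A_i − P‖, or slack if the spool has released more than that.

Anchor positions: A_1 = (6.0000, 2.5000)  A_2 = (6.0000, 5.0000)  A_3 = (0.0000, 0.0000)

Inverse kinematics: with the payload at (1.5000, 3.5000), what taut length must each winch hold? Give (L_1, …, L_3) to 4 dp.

L_1: Δ = A_1−P = (4.5000, -1.0000) → ‖Δ‖ = √21.2500 = 4.6098
L_2: Δ = A_2−P = (4.5000, 1.5000) → ‖Δ‖ = √22.5000 = 4.7434
L_3: Δ = A_3−P = (-1.5000, -3.5000) → ‖Δ‖ = √14.5000 = 3.8079

(4.6098, 4.7434, 3.8079)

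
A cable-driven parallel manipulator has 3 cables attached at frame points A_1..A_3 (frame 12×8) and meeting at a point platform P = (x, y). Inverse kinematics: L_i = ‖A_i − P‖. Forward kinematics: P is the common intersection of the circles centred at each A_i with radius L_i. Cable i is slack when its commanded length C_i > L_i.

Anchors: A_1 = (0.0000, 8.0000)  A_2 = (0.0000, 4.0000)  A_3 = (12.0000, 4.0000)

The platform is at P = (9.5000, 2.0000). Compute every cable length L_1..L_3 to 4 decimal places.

(11.2361, 9.7082, 3.2016)

L_1 = √((0.0000−9.5000)² + (8.0000−2.0000)²) = 11.2361
L_2 = √((0.0000−9.5000)² + (4.0000−2.0000)²) = 9.7082
L_3 = √((12.0000−9.5000)² + (4.0000−2.0000)²) = 3.2016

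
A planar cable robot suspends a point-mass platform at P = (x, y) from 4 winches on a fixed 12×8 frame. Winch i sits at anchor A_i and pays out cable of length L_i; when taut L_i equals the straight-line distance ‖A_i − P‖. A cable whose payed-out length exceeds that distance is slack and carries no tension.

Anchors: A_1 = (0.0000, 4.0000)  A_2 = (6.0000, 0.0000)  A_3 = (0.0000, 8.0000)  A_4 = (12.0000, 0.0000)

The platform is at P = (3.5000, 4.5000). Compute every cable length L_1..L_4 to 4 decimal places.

L_1: Δ = A_1−P = (-3.5000, -0.5000) → ‖Δ‖ = √12.5000 = 3.5355
L_2: Δ = A_2−P = (2.5000, -4.5000) → ‖Δ‖ = √26.5000 = 5.1478
L_3: Δ = A_3−P = (-3.5000, 3.5000) → ‖Δ‖ = √24.5000 = 4.9497
L_4: Δ = A_4−P = (8.5000, -4.5000) → ‖Δ‖ = √92.5000 = 9.6177

(3.5355, 5.1478, 4.9497, 9.6177)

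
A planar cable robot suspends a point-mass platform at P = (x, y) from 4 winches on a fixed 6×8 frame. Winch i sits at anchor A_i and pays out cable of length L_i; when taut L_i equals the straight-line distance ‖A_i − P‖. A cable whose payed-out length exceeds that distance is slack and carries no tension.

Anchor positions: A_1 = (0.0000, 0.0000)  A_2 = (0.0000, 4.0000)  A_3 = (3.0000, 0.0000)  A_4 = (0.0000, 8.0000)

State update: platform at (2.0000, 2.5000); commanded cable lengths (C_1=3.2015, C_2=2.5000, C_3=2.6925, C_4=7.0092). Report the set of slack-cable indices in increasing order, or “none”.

cable 1: L_1 = ‖A_1−P‖ = 3.2016;  C_1 = 3.2015 → taut
cable 2: L_2 = ‖A_2−P‖ = 2.5000;  C_2 = 2.5000 → taut
cable 3: L_3 = ‖A_3−P‖ = 2.6926;  C_3 = 2.6925 → taut
cable 4: L_4 = ‖A_4−P‖ = 5.8523;  C_4 = 7.0092 → slack

4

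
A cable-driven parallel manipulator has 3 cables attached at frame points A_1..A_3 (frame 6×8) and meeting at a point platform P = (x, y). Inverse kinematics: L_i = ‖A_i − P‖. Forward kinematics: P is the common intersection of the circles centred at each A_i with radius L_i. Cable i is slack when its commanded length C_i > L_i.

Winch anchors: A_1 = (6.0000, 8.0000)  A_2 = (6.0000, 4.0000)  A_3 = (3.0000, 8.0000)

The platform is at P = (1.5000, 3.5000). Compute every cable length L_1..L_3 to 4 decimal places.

cable 1: Δx=4.5000, Δy=4.5000; L_1 = √(Δx²+Δy²) = 6.3640
cable 2: Δx=4.5000, Δy=0.5000; L_2 = √(Δx²+Δy²) = 4.5277
cable 3: Δx=1.5000, Δy=4.5000; L_3 = √(Δx²+Δy²) = 4.7434

(6.3640, 4.5277, 4.7434)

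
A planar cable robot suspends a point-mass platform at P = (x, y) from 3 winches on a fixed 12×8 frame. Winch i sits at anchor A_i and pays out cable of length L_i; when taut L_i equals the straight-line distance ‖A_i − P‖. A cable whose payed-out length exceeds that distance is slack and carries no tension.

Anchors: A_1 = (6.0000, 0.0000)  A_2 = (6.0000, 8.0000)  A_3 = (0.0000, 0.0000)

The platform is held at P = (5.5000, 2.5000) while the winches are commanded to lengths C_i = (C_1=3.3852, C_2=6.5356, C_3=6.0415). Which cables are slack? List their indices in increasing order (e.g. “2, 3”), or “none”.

i=1: geometric 2.5495 vs commanded 3.3852 ⇒ slack
i=2: geometric 5.5227 vs commanded 6.5356 ⇒ slack
i=3: geometric 6.0415 vs commanded 6.0415 ⇒ taut

1, 2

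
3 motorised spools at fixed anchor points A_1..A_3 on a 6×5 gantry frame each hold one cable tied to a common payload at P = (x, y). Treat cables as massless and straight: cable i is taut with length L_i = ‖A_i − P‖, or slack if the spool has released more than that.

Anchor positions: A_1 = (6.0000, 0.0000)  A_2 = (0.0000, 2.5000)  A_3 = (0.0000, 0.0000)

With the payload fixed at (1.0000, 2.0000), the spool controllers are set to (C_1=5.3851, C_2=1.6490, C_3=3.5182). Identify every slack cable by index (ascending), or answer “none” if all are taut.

cable 1: L_1 = ‖A_1−P‖ = 5.3852;  C_1 = 5.3851 → taut
cable 2: L_2 = ‖A_2−P‖ = 1.1180;  C_2 = 1.6490 → slack
cable 3: L_3 = ‖A_3−P‖ = 2.2361;  C_3 = 3.5182 → slack

2, 3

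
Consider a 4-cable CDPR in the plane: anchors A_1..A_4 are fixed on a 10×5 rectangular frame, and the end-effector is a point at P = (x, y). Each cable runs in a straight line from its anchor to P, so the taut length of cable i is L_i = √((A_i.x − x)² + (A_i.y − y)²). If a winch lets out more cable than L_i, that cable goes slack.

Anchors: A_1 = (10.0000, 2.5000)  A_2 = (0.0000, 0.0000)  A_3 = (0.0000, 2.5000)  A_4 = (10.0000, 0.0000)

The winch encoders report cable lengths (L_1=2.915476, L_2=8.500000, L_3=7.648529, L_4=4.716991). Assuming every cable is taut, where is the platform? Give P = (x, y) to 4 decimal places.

expand ‖A_i−P‖²=L_i² and subtract eq 1 (c_i ≔ ‖A_i‖²−L_i²)
c_1 = 100.0000+6.2500−8.5000 = 97.7500
eq1−eq2 → [20.0000  5.0000]·P = 170.0000
eq1−eq3 → [20.0000  0.0000]·P = 150.0000
eq1−eq4 → [0.0000  5.0000]·P = 20.0000
2×2 solve → P = (7.5000, 4.0000)
check cable 4: ‖A_4−P‖² = 22.2500 ≈ L_4² = 22.2500 ✓

(7.5000, 4.0000)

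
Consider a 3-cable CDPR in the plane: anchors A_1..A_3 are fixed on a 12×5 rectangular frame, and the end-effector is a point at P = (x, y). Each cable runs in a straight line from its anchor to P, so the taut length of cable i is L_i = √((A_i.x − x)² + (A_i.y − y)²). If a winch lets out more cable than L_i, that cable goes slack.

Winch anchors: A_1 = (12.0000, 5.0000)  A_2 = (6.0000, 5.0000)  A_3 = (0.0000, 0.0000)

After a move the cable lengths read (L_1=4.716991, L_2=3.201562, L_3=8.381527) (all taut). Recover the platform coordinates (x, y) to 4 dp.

circle eqns → linear via eq_j − eq_1; set c_j = A_j·A_j − L_j²
c_1 = 144.0000+25.0000−22.2500 = 146.7500
12.0000·x + 0.0000·y = c_1−c_2 = 96.0000
24.0000·x + 10.0000·y = c_1−c_3 = 217.0000
solve first two rows → x=8.0000, y=2.5000

(8.0000, 2.5000)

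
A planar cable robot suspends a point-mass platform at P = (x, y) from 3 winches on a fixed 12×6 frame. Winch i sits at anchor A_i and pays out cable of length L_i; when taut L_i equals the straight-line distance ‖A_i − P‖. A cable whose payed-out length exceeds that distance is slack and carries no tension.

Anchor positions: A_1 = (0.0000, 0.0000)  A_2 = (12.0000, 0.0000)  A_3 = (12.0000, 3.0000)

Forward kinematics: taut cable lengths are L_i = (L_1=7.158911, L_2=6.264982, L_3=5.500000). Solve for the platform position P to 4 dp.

each cable: (A_i−P)·(A_i−P) = L_i²; let k_i = ‖A_i‖²−L_i²
k_1 = 0.0000+0.0000−51.2500 = -51.2500
row 1: -24.0000x + 0.0000y = -156.0000  (k_2=104.7500)
row 2: -24.0000x − 6.0000y = -174.0000  (k_3=122.7500)
Cramer on rows 1–2 → x = 6.5000, y = 3.0000

(6.5000, 3.0000)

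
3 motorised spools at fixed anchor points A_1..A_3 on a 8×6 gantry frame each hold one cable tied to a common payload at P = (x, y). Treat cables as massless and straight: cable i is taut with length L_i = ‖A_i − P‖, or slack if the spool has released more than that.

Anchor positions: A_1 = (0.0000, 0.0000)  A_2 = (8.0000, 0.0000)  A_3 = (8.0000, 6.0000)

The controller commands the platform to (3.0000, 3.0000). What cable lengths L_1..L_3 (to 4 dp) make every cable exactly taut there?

(4.2426, 5.8310, 5.8310)

cable 1: Δx=-3.0000, Δy=-3.0000; L_1 = √(Δx²+Δy²) = 4.2426
cable 2: Δx=5.0000, Δy=-3.0000; L_2 = √(Δx²+Δy²) = 5.8310
cable 3: Δx=5.0000, Δy=3.0000; L_3 = √(Δx²+Δy²) = 5.8310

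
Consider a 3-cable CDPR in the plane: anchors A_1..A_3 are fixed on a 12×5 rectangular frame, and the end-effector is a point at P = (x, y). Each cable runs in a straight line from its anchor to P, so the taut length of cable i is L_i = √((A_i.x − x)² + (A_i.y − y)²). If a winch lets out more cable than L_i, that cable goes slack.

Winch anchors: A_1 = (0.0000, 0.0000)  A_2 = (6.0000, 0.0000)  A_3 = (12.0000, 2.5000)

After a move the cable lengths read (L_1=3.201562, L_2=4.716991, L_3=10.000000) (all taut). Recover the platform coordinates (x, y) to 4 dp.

circle eqns → linear via eq_j − eq_1; set k_j = A_j·A_j − L_j²
k_1 = 0.0000+0.0000−10.2500 = -10.2500
-12.0000·x + 0.0000·y = k_1−k_2 = -24.0000
-24.0000·x − 5.0000·y = k_1−k_3 = -60.5000
solve first two rows → x=2.0000, y=2.5000

(2.0000, 2.5000)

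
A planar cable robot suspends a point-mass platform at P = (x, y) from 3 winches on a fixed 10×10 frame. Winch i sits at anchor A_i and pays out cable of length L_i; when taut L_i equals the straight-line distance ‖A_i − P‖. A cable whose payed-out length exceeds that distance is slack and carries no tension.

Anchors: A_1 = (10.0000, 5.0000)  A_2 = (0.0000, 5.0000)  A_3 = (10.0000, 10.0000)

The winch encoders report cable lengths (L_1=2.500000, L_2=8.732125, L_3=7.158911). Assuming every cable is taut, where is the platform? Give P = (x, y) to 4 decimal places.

expand ‖A_i−P‖²=L_i² and subtract eq 1 (k_i ≔ ‖A_i‖²−L_i²)
k_1 = 100.0000+25.0000−6.2500 = 118.7500
eq1−eq2 → [20.0000  0.0000]·P = 170.0000
eq1−eq3 → [0.0000  -10.0000]·P = -30.0000
2×2 solve → P = (8.5000, 3.0000)

(8.5000, 3.0000)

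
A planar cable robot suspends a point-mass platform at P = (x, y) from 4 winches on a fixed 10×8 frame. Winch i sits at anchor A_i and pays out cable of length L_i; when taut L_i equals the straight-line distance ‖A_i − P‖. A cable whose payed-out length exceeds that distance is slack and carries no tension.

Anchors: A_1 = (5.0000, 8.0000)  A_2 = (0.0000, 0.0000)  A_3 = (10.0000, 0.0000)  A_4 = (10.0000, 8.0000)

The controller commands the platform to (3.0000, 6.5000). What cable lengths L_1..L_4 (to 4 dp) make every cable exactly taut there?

L_1 = √((5.0000−3.0000)² + (8.0000−6.5000)²) = 2.5000
L_2 = √((0.0000−3.0000)² + (0.0000−6.5000)²) = 7.1589
L_3 = √((10.0000−3.0000)² + (0.0000−6.5000)²) = 9.5525
L_4 = √((10.0000−3.0000)² + (8.0000−6.5000)²) = 7.1589

(2.5000, 7.1589, 9.5525, 7.1589)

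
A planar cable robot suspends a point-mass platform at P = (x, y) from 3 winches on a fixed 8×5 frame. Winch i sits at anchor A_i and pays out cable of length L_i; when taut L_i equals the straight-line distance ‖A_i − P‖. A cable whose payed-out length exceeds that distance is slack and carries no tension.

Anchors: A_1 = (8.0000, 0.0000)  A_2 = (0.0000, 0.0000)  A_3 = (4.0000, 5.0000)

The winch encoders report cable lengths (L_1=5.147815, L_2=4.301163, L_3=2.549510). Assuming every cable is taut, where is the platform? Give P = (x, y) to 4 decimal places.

(3.5000, 2.5000)

each cable: (A_i−P)·(A_i−P) = L_i²; let k_i = ‖A_i‖²−L_i²
k_1 = 64.0000+0.0000−26.5000 = 37.5000
row 1: 16.0000x + 0.0000y = 56.0000  (k_2=-18.5000)
row 2: 8.0000x − 10.0000y = 3.0000  (k_3=34.5000)
Cramer on rows 1–2 → x = 3.5000, y = 2.5000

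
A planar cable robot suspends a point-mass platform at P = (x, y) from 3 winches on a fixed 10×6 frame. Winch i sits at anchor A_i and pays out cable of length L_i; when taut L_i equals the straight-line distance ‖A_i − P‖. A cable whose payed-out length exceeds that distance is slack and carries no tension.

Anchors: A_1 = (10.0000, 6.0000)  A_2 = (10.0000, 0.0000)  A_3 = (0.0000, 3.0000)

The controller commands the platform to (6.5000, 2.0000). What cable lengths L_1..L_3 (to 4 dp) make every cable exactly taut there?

L_1 = √((10.0000−6.5000)² + (6.0000−2.0000)²) = 5.3151
L_2 = √((10.0000−6.5000)² + (0.0000−2.0000)²) = 4.0311
L_3 = √((0.0000−6.5000)² + (3.0000−2.0000)²) = 6.5765

(5.3151, 4.0311, 6.5765)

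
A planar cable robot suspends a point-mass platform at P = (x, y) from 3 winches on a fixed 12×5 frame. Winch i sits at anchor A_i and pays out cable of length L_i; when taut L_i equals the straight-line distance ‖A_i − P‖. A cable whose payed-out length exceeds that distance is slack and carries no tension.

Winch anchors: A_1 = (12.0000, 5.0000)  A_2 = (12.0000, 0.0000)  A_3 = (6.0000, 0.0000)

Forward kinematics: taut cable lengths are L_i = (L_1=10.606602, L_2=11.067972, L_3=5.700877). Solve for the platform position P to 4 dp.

(1.5000, 3.5000)

circle eqns → linear via eq_j − eq_1; set c_j = A_j·A_j − L_j²
c_1 = 144.0000+25.0000−112.5000 = 56.5000
0.0000·x + 10.0000·y = c_1−c_2 = 35.0000
12.0000·x + 10.0000·y = c_1−c_3 = 53.0000
solve first two rows → x=1.5000, y=3.5000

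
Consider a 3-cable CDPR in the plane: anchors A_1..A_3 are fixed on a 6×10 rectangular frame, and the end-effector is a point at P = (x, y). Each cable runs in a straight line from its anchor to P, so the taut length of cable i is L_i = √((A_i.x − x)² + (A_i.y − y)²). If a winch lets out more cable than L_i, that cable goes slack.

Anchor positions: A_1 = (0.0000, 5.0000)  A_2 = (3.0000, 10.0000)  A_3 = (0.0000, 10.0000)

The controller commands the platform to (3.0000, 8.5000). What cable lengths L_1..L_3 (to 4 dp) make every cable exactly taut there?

L_1 = √((0.0000−3.0000)² + (5.0000−8.5000)²) = 4.6098
L_2 = √((3.0000−3.0000)² + (10.0000−8.5000)²) = 1.5000
L_3 = √((0.0000−3.0000)² + (10.0000−8.5000)²) = 3.3541

(4.6098, 1.5000, 3.3541)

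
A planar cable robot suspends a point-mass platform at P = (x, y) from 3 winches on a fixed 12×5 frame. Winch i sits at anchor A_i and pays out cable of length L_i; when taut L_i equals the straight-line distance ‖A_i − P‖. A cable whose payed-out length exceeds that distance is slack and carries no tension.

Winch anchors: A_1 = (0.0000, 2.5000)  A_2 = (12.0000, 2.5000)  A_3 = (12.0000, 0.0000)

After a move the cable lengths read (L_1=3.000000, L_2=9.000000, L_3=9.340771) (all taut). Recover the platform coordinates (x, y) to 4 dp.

(3.0000, 2.5000)

circle eqns → linear via eq_j − eq_1; set c_j = A_j·A_j − L_j²
c_1 = 0.0000+6.2500−9.0000 = -2.7500
-24.0000·x + 0.0000·y = c_1−c_2 = -72.0000
-24.0000·x + 5.0000·y = c_1−c_3 = -59.5000
solve first two rows → x=3.0000, y=2.5000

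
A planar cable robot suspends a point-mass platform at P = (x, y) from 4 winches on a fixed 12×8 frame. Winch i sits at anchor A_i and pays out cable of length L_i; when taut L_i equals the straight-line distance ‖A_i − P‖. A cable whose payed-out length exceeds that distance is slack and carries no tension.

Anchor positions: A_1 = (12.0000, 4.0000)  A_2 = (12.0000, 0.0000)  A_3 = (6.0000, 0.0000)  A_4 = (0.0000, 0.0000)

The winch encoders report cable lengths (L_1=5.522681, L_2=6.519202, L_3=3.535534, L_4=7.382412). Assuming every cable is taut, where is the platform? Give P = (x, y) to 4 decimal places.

(6.5000, 3.5000)

each cable: (A_i−P)·(A_i−P) = L_i²; let q_i = ‖A_i‖²−L_i²
q_1 = 144.0000+16.0000−30.5000 = 129.5000
row 1: 0.0000x + 8.0000y = 28.0000  (q_2=101.5000)
row 2: 12.0000x + 8.0000y = 106.0000  (q_3=23.5000)
row 3: 24.0000x + 8.0000y = 184.0000  (q_4=-54.5000)
Cramer on rows 1–2 → x = 6.5000, y = 3.5000
check cable 4: ‖A_4−P‖² = 54.5000 ≈ L_4² = 54.5000 ✓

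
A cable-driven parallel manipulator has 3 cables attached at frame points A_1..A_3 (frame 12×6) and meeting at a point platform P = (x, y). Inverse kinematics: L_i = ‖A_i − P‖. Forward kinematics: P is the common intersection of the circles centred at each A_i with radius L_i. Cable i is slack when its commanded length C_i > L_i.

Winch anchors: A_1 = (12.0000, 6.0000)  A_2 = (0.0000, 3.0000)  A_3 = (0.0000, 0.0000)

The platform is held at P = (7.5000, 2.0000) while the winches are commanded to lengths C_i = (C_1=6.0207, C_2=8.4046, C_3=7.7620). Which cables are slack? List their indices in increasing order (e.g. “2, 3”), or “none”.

2

cable 1: L_1 = ‖A_1−P‖ = 6.0208;  C_1 = 6.0207 → taut
cable 2: L_2 = ‖A_2−P‖ = 7.5664;  C_2 = 8.4046 → slack
cable 3: L_3 = ‖A_3−P‖ = 7.7621;  C_3 = 7.7620 → taut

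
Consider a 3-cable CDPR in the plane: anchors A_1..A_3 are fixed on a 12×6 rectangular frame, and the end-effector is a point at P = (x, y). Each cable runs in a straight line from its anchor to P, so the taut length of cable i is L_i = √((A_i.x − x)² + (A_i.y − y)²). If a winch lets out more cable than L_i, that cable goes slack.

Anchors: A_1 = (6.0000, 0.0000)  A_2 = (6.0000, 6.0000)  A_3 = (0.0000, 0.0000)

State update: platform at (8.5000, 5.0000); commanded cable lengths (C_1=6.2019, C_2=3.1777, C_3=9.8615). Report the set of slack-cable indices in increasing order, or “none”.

1, 2

i=1: geometric 5.5902 vs commanded 6.2019 ⇒ slack
i=2: geometric 2.6926 vs commanded 3.1777 ⇒ slack
i=3: geometric 9.8615 vs commanded 9.8615 ⇒ taut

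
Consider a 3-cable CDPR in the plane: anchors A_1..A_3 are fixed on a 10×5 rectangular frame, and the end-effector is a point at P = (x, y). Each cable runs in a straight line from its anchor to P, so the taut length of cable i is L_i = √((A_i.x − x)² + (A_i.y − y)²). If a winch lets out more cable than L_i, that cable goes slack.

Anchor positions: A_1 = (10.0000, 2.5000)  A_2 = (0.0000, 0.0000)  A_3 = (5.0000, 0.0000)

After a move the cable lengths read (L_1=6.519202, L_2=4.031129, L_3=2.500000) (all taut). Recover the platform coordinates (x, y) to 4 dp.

each cable: (A_i−P)·(A_i−P) = L_i²; let k_i = ‖A_i‖²−L_i²
k_1 = 100.0000+6.2500−42.5000 = 63.7500
row 1: 20.0000x + 5.0000y = 80.0000  (k_2=-16.2500)
row 2: 10.0000x + 5.0000y = 45.0000  (k_3=18.7500)
Cramer on rows 1–2 → x = 3.5000, y = 2.0000

(3.5000, 2.0000)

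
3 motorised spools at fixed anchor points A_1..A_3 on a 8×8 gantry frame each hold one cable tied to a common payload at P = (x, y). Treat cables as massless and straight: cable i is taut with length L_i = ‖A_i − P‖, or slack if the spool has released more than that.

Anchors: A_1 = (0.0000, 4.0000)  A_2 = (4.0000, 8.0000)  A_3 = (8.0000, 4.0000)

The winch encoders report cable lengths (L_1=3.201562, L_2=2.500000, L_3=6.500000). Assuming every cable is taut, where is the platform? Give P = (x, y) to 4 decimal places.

(2.0000, 6.5000)

expand ‖A_i−P‖²=L_i² and subtract eq 1 (c_i ≔ ‖A_i‖²−L_i²)
c_1 = 0.0000+16.0000−10.2500 = 5.7500
eq1−eq2 → [-8.0000  -8.0000]·P = -68.0000
eq1−eq3 → [-16.0000  0.0000]·P = -32.0000
2×2 solve → P = (2.0000, 6.5000)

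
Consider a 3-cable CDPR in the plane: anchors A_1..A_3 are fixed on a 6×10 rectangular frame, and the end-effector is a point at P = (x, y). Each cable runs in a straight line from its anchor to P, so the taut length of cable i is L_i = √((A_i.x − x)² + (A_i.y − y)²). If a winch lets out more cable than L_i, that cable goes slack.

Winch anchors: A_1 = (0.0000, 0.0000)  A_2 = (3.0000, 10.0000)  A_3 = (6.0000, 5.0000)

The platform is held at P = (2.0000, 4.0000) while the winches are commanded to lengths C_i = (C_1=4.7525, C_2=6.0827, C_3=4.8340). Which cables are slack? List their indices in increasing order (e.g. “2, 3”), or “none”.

1, 3

cable 1: √((-2.0000)²+(-4.0000)²)=4.4721, C_1=4.7525: slack
cable 2: √((1.0000)²+(6.0000)²)=6.0828, C_2=6.0827: taut
cable 3: √((4.0000)²+(1.0000)²)=4.1231, C_3=4.8340: slack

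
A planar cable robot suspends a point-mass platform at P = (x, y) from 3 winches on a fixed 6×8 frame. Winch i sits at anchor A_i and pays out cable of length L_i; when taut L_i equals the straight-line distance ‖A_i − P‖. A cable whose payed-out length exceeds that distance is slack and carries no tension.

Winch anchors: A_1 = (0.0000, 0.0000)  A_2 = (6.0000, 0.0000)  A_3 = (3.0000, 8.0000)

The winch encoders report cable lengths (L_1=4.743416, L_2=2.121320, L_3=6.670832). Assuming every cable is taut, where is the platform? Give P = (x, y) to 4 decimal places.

(4.5000, 1.5000)

each cable: (A_i−P)·(A_i−P) = L_i²; let q_i = ‖A_i‖²−L_i²
q_1 = 0.0000+0.0000−22.5000 = -22.5000
row 1: -12.0000x + 0.0000y = -54.0000  (q_2=31.5000)
row 2: -6.0000x − 16.0000y = -51.0000  (q_3=28.5000)
Cramer on rows 1–2 → x = 4.5000, y = 1.5000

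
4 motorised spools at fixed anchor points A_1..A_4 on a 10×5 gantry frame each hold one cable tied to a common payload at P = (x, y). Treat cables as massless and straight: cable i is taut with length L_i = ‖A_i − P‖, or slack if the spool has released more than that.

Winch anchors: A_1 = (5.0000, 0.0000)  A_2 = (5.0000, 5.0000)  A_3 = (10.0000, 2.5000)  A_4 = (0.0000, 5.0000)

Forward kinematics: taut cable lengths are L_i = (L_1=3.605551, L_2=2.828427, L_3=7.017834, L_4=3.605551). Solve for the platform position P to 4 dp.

expand ‖A_i−P‖²=L_i² and subtract eq 1 (c_i ≔ ‖A_i‖²−L_i²)
c_1 = 25.0000+0.0000−13.0000 = 12.0000
eq1−eq2 → [0.0000  -10.0000]·P = -30.0000
eq1−eq3 → [-10.0000  -5.0000]·P = -45.0000
eq1−eq4 → [10.0000  -10.0000]·P = 0.0000
2×2 solve → P = (3.0000, 3.0000)
check cable 4: ‖A_4−P‖² = 13.0000 ≈ L_4² = 13.0000 ✓

(3.0000, 3.0000)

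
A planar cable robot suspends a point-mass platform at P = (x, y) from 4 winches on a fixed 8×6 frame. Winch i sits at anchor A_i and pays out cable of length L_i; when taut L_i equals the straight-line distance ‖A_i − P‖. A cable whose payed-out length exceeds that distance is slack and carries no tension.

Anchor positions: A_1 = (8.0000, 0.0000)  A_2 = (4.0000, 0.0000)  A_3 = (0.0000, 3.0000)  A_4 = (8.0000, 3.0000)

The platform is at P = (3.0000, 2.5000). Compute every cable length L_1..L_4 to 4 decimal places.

L_1: Δ = A_1−P = (5.0000, -2.5000) → ‖Δ‖ = √31.2500 = 5.5902
L_2: Δ = A_2−P = (1.0000, -2.5000) → ‖Δ‖ = √7.2500 = 2.6926
L_3: Δ = A_3−P = (-3.0000, 0.5000) → ‖Δ‖ = √9.2500 = 3.0414
L_4: Δ = A_4−P = (5.0000, 0.5000) → ‖Δ‖ = √25.2500 = 5.0249

(5.5902, 2.6926, 3.0414, 5.0249)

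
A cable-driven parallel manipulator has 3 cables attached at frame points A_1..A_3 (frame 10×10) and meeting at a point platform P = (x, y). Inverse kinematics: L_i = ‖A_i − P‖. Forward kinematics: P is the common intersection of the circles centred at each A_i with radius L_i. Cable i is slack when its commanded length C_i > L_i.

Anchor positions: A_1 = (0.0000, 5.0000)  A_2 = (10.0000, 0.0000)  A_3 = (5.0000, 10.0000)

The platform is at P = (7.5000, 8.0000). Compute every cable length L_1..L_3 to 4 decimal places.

L_1 = √((0.0000−7.5000)² + (5.0000−8.0000)²) = 8.0777
L_2 = √((10.0000−7.5000)² + (0.0000−8.0000)²) = 8.3815
L_3 = √((5.0000−7.5000)² + (10.0000−8.0000)²) = 3.2016

(8.0777, 8.3815, 3.2016)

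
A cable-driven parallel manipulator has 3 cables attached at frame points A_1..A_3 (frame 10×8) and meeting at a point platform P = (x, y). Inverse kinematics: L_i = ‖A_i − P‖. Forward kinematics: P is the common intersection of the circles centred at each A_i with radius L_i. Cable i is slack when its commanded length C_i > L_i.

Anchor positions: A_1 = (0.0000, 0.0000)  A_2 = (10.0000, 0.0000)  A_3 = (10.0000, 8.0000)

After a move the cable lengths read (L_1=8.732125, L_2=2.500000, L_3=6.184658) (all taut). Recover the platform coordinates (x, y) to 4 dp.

expand ‖A_i−P‖²=L_i² and subtract eq 1 (c_i ≔ ‖A_i‖²−L_i²)
c_1 = 0.0000+0.0000−76.2500 = -76.2500
eq1−eq2 → [-20.0000  0.0000]·P = -170.0000
eq1−eq3 → [-20.0000  -16.0000]·P = -202.0000
2×2 solve → P = (8.5000, 2.0000)

(8.5000, 2.0000)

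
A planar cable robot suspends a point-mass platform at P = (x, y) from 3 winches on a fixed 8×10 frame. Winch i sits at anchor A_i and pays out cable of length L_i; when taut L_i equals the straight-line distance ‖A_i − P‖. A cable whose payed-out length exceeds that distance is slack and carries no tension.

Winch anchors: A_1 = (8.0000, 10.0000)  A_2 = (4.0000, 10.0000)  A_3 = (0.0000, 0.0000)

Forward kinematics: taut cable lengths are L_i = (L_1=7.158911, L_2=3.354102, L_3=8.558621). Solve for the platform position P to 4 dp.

circle eqns → linear via eq_j − eq_1; set k_j = A_j·A_j − L_j²
k_1 = 64.0000+100.0000−51.2500 = 112.7500
8.0000·x + 0.0000·y = k_1−k_2 = 8.0000
16.0000·x + 20.0000·y = k_1−k_3 = 186.0000
solve first two rows → x=1.0000, y=8.5000

(1.0000, 8.5000)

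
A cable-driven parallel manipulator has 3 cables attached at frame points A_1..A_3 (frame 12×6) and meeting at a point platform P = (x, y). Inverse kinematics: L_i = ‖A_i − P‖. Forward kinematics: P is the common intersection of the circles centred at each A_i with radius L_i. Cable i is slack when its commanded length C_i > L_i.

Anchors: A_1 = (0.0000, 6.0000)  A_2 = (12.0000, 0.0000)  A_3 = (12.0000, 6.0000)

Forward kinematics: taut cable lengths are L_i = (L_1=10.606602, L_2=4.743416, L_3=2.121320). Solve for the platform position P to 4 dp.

(10.5000, 4.5000)

expand ‖A_i−P‖²=L_i² and subtract eq 1 (q_i ≔ ‖A_i‖²−L_i²)
q_1 = 0.0000+36.0000−112.5000 = -76.5000
eq1−eq2 → [-24.0000  12.0000]·P = -198.0000
eq1−eq3 → [-24.0000  0.0000]·P = -252.0000
2×2 solve → P = (10.5000, 4.5000)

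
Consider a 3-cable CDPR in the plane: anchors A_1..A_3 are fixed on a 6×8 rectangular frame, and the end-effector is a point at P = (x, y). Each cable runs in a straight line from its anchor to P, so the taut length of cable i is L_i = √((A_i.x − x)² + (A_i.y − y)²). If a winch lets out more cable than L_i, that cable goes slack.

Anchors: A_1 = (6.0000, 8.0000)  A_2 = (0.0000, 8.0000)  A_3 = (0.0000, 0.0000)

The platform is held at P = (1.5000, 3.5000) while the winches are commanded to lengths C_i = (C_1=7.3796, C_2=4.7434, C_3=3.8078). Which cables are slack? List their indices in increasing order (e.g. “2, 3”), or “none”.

1

cable 1: √((4.5000)²+(4.5000)²)=6.3640, C_1=7.3796: slack
cable 2: √((-1.5000)²+(4.5000)²)=4.7434, C_2=4.7434: taut
cable 3: √((-1.5000)²+(-3.5000)²)=3.8079, C_3=3.8078: taut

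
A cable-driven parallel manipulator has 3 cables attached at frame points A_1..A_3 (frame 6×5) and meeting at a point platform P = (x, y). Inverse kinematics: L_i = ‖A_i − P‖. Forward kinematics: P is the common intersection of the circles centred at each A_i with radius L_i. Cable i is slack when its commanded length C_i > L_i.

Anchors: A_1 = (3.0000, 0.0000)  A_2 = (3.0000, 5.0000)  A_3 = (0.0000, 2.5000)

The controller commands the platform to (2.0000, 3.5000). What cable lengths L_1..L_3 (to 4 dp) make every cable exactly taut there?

L_1: Δ = A_1−P = (1.0000, -3.5000) → ‖Δ‖ = √13.2500 = 3.6401
L_2: Δ = A_2−P = (1.0000, 1.5000) → ‖Δ‖ = √3.2500 = 1.8028
L_3: Δ = A_3−P = (-2.0000, -1.0000) → ‖Δ‖ = √5.0000 = 2.2361

(3.6401, 1.8028, 2.2361)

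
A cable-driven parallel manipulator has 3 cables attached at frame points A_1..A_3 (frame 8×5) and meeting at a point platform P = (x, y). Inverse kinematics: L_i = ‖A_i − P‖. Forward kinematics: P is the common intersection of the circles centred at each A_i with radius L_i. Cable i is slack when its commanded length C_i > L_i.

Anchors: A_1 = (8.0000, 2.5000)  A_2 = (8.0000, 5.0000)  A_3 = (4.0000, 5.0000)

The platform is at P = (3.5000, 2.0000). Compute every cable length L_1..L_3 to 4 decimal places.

L_1 = √((8.0000−3.5000)² + (2.5000−2.0000)²) = 4.5277
L_2 = √((8.0000−3.5000)² + (5.0000−2.0000)²) = 5.4083
L_3 = √((4.0000−3.5000)² + (5.0000−2.0000)²) = 3.0414

(4.5277, 5.4083, 3.0414)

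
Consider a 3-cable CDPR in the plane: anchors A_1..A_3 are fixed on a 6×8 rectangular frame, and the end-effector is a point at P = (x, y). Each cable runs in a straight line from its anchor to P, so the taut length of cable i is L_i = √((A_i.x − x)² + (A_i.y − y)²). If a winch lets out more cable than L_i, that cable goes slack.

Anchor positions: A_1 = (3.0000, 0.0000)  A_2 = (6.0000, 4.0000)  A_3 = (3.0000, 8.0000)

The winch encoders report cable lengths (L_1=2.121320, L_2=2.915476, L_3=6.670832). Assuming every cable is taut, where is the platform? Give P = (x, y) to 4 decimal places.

(4.5000, 1.5000)

circle eqns → linear via eq_j − eq_1; set q_j = A_j·A_j − L_j²
q_1 = 9.0000+0.0000−4.5000 = 4.5000
-6.0000·x − 8.0000·y = q_1−q_2 = -39.0000
0.0000·x − 16.0000·y = q_1−q_3 = -24.0000
solve first two rows → x=4.5000, y=1.5000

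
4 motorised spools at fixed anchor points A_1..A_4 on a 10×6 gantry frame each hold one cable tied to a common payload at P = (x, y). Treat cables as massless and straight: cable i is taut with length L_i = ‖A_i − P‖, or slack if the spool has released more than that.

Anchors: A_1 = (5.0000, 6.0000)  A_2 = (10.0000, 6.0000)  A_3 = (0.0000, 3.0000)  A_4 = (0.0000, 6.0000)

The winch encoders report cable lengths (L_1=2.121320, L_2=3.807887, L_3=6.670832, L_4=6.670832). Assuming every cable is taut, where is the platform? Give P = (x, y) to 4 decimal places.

(6.5000, 4.5000)

each cable: (A_i−P)·(A_i−P) = L_i²; let q_i = ‖A_i‖²−L_i²
q_1 = 25.0000+36.0000−4.5000 = 56.5000
row 1: -10.0000x + 0.0000y = -65.0000  (q_2=121.5000)
row 2: 10.0000x + 6.0000y = 92.0000  (q_3=-35.5000)
row 3: 10.0000x + 0.0000y = 65.0000  (q_4=-8.5000)
Cramer on rows 1–2 → x = 6.5000, y = 4.5000
check cable 4: ‖A_4−P‖² = 44.5000 ≈ L_4² = 44.5000 ✓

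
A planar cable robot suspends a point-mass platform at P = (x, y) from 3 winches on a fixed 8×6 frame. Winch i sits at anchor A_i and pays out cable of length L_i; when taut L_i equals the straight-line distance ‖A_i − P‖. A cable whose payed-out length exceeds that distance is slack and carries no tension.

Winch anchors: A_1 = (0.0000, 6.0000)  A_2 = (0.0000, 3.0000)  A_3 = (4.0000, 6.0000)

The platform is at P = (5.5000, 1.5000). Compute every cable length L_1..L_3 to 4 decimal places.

(7.1063, 5.7009, 4.7434)

L_1 = √((0.0000−5.5000)² + (6.0000−1.5000)²) = 7.1063
L_2 = √((0.0000−5.5000)² + (3.0000−1.5000)²) = 5.7009
L_3 = √((4.0000−5.5000)² + (6.0000−1.5000)²) = 4.7434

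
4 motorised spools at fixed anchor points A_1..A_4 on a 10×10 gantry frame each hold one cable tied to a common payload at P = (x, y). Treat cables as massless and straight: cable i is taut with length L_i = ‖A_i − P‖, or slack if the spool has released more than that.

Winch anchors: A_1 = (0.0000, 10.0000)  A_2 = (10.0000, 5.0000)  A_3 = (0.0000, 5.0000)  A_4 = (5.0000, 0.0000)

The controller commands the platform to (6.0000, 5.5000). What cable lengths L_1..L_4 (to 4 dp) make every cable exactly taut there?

(7.5000, 4.0311, 6.0208, 5.5902)

cable 1: Δx=-6.0000, Δy=4.5000; L_1 = √(Δx²+Δy²) = 7.5000
cable 2: Δx=4.0000, Δy=-0.5000; L_2 = √(Δx²+Δy²) = 4.0311
cable 3: Δx=-6.0000, Δy=-0.5000; L_3 = √(Δx²+Δy²) = 6.0208
cable 4: Δx=-1.0000, Δy=-5.5000; L_4 = √(Δx²+Δy²) = 5.5902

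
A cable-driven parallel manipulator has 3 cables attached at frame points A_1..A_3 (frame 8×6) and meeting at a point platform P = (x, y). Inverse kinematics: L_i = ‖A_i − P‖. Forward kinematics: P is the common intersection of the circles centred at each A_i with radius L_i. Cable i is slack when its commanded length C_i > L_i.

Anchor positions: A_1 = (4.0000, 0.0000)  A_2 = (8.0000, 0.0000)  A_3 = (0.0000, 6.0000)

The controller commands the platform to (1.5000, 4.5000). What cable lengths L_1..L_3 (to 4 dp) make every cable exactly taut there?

(5.1478, 7.9057, 2.1213)

L_1: Δ = A_1−P = (2.5000, -4.5000) → ‖Δ‖ = √26.5000 = 5.1478
L_2: Δ = A_2−P = (6.5000, -4.5000) → ‖Δ‖ = √62.5000 = 7.9057
L_3: Δ = A_3−P = (-1.5000, 1.5000) → ‖Δ‖ = √4.5000 = 2.1213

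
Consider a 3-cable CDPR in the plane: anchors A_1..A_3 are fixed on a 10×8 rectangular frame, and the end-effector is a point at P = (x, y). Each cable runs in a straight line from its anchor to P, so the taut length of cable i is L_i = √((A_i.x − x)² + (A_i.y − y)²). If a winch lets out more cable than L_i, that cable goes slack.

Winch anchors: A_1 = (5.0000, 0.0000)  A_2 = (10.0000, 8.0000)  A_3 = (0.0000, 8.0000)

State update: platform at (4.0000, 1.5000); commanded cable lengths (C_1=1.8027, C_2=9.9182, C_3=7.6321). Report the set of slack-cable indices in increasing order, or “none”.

2

cable 1: L_1 = ‖A_1−P‖ = 1.8028;  C_1 = 1.8027 → taut
cable 2: L_2 = ‖A_2−P‖ = 8.8459;  C_2 = 9.9182 → slack
cable 3: L_3 = ‖A_3−P‖ = 7.6322;  C_3 = 7.6321 → taut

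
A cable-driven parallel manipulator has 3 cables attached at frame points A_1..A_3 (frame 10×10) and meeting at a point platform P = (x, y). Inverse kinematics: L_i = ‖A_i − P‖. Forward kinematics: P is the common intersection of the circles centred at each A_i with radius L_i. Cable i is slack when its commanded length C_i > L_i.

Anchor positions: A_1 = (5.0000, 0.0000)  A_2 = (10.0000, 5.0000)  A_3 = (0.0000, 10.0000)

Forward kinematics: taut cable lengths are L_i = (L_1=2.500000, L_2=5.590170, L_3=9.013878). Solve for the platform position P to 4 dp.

(5.0000, 2.5000)

circle eqns → linear via eq_j − eq_1; set c_j = A_j·A_j − L_j²
c_1 = 25.0000+0.0000−6.2500 = 18.7500
-10.0000·x − 10.0000·y = c_1−c_2 = -75.0000
10.0000·x − 20.0000·y = c_1−c_3 = 0.0000
solve first two rows → x=5.0000, y=2.5000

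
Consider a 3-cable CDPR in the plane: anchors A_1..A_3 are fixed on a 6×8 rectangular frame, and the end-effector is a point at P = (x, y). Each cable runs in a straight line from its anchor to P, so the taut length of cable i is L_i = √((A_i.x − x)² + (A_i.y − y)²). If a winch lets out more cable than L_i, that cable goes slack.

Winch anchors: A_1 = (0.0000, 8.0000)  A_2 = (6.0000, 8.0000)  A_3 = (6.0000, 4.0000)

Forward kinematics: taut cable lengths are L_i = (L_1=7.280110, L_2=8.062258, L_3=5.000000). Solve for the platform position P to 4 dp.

(2.0000, 1.0000)

each cable: (A_i−P)·(A_i−P) = L_i²; let c_i = ‖A_i‖²−L_i²
c_1 = 0.0000+64.0000−53.0000 = 11.0000
row 1: -12.0000x + 0.0000y = -24.0000  (c_2=35.0000)
row 2: -12.0000x + 8.0000y = -16.0000  (c_3=27.0000)
Cramer on rows 1–2 → x = 2.0000, y = 1.0000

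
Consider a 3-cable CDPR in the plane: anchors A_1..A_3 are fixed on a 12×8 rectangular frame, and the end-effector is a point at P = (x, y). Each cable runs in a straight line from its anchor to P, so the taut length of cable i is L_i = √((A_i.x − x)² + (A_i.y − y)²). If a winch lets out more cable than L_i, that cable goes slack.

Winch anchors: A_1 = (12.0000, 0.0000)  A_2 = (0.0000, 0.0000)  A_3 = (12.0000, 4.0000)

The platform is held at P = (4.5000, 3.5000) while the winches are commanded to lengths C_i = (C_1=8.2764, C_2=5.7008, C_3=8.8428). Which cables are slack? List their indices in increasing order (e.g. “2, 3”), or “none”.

cable 1: √((7.5000)²+(-3.5000)²)=8.2765, C_1=8.2764: taut
cable 2: √((-4.5000)²+(-3.5000)²)=5.7009, C_2=5.7008: taut
cable 3: √((7.5000)²+(0.5000)²)=7.5166, C_3=8.8428: slack

3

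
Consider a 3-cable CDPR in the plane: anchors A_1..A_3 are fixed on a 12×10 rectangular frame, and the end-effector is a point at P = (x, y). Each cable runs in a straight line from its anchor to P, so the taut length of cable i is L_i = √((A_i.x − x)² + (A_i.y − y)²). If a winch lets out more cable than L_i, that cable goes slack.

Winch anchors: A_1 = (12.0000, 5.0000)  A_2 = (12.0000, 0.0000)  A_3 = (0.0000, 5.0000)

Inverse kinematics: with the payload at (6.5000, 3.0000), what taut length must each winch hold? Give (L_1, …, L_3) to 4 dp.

(5.8523, 6.2650, 6.8007)

cable 1: Δx=5.5000, Δy=2.0000; L_1 = √(Δx²+Δy²) = 5.8523
cable 2: Δx=5.5000, Δy=-3.0000; L_2 = √(Δx²+Δy²) = 6.2650
cable 3: Δx=-6.5000, Δy=2.0000; L_3 = √(Δx²+Δy²) = 6.8007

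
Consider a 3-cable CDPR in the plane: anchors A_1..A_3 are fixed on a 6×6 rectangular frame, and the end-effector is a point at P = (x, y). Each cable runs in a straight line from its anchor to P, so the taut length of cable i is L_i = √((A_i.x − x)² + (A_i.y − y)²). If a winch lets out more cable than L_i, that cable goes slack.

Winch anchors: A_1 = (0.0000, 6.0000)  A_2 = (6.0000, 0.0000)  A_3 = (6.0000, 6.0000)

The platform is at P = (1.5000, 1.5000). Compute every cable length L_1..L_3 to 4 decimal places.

(4.7434, 4.7434, 6.3640)

L_1 = √((0.0000−1.5000)² + (6.0000−1.5000)²) = 4.7434
L_2 = √((6.0000−1.5000)² + (0.0000−1.5000)²) = 4.7434
L_3 = √((6.0000−1.5000)² + (6.0000−1.5000)²) = 6.3640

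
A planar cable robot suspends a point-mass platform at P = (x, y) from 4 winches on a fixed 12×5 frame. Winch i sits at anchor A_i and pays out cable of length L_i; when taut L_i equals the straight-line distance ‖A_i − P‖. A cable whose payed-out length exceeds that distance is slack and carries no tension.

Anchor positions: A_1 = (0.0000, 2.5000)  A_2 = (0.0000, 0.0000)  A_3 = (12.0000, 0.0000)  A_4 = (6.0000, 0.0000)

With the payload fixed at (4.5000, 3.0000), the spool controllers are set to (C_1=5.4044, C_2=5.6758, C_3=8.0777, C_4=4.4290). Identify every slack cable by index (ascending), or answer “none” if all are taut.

1, 2, 4

cable 1: √((-4.5000)²+(-0.5000)²)=4.5277, C_1=5.4044: slack
cable 2: √((-4.5000)²+(-3.0000)²)=5.4083, C_2=5.6758: slack
cable 3: √((7.5000)²+(-3.0000)²)=8.0777, C_3=8.0777: taut
cable 4: √((1.5000)²+(-3.0000)²)=3.3541, C_4=4.4290: slack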